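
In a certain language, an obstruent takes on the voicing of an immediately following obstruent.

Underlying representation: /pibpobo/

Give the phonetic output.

/b/ before /p/ (voiceless) → [p]

[pippobo]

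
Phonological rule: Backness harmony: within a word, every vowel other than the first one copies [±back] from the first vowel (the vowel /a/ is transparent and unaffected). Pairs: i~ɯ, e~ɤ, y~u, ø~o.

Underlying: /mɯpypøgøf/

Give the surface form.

[mɯpupogof]

/y/ harmonizes with /ɯ/ ([+back]) → [u]
/ø/ harmonizes with /ɯ/ ([+back]) → [o]
/ø/ harmonizes with /ɯ/ ([+back]) → [o]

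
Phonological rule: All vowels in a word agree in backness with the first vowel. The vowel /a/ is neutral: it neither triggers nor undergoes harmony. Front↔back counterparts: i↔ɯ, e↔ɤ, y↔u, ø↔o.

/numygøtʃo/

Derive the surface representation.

[numugotʃo]

/y/ harmonizes with /u/ ([+back]) → [u]
/ø/ harmonizes with /u/ ([+back]) → [o]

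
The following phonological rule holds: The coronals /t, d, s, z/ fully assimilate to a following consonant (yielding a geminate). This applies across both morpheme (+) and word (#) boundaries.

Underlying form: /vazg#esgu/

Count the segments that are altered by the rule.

2

/z/ before /g/ → [g] (total assimilation)
/s/ before /g/ → [g] (total assimilation)
2 segments change.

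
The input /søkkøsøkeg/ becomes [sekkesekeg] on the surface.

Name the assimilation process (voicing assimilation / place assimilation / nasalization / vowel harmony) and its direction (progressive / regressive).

/ø/→[e] /ø/→[e] /ø/→[e].
Vowels agree with the last vowel, so the harmony is regressive.

vowel harmony, regressive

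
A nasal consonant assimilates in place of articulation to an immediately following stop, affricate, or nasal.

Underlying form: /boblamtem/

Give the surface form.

/m/ before /t/ (alveolar) → [n]

[boblantem]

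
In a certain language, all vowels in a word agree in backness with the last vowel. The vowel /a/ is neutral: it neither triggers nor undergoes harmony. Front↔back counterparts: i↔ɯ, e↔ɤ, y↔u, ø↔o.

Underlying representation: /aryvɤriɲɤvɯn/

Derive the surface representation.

[aruvɤrɯɲɤvɯn]

/y/ harmonizes with /ɯ/ ([+back]) → [u]
/i/ harmonizes with /ɯ/ ([+back]) → [ɯ]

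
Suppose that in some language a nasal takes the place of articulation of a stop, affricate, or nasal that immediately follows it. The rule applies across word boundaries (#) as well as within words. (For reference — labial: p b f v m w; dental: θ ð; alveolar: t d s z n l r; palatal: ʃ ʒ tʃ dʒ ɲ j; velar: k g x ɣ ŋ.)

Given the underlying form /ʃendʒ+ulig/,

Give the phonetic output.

[ʃeɲdʒ+ulig]

/n/ before /dʒ/ (palatal) → [ɲ]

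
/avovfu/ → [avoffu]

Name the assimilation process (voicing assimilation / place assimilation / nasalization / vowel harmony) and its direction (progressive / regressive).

/v/→[f].
Each target copies a feature from the following segment, so the direction is regressive.

voicing assimilation, regressive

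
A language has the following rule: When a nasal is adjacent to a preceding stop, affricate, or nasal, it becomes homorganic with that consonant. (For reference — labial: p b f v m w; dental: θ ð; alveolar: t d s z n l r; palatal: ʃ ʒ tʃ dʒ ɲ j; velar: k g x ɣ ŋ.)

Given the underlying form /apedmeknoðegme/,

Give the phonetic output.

[apednekŋoðegŋe]

/m/ after /d/ (alveolar) → [n]
/n/ after /k/ (velar) → [ŋ]
/m/ after /g/ (velar) → [ŋ]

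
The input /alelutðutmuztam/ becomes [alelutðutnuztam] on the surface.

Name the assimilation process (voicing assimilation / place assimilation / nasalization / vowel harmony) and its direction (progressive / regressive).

/m/→[n].
Each target copies a feature from the preceding segment, so the direction is progressive.

place assimilation, progressive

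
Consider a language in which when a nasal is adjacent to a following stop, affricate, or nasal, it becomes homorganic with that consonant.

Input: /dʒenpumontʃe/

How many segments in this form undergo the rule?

2

/n/ before /p/ (labial) → [m]
/n/ before /tʃ/ (palatal) → [ɲ]
2 segments change.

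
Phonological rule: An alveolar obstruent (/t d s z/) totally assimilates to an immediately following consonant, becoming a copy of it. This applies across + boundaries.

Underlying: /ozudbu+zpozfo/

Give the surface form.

[ozubbu+ppoffo]

/d/ before /b/ → [b] (total assimilation)
/z/ before /p/ → [p] (total assimilation)
/z/ before /f/ → [f] (total assimilation)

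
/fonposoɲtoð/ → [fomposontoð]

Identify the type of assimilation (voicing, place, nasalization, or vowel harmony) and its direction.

/n/→[m] /ɲ/→[n].
Each target copies a feature from the following segment, so the direction is regressive.

place assimilation, regressive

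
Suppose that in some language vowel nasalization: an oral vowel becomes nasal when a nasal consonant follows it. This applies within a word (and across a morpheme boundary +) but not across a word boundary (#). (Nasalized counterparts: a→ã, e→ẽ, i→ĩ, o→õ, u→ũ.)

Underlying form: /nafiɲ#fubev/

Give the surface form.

/i/ before nasal /ɲ/ → [ĩ]

[nafĩɲ#fubev]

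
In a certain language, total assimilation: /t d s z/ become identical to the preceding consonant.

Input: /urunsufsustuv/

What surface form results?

[urunnuffussuv]

/s/ after /n/ → [n] (total assimilation)
/s/ after /f/ → [f] (total assimilation)
/t/ after /s/ → [s] (total assimilation)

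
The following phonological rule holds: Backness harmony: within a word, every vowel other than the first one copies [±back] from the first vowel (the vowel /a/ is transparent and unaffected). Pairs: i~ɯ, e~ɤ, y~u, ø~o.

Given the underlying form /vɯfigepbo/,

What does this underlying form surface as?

/i/ harmonizes with /ɯ/ ([+back]) → [ɯ]
/e/ harmonizes with /ɯ/ ([+back]) → [ɤ]

[vɯfɯgɤpbo]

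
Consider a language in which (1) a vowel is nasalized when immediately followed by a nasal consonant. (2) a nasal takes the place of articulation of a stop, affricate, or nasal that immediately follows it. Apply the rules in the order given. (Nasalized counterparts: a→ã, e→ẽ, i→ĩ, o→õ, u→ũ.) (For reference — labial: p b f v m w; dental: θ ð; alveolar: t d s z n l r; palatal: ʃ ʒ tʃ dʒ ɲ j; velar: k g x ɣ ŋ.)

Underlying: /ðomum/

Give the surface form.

[ðõmũm]

Rule 1: /o/ before nasal /m/ → [õ]
Rule 1: /u/ before nasal /m/ → [ũ]
After rule 1: ðõmũm
Rule 2: no segment meets the rule's conditions; no change.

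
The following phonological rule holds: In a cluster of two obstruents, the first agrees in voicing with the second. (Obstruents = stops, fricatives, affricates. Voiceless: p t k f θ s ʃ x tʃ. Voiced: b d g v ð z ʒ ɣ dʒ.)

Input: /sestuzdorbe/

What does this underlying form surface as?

[sestuzdorbe]

no segment meets the rule's conditions; no change.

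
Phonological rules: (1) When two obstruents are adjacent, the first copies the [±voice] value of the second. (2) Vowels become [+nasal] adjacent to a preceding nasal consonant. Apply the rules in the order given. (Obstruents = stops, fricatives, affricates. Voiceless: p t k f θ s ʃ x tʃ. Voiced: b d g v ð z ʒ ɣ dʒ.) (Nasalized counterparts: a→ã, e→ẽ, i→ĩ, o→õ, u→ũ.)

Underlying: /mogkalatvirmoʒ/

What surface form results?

[mõkkaladvirmõʒ]

Rule 1: /g/ before /k/ (voiceless) → [k]
Rule 1: /t/ before /v/ (voiced) → [d]
After rule 1: mokkaladvirmoʒ
Rule 2: /o/ after nasal /m/ → [õ]
Rule 2: /o/ after nasal /m/ → [õ]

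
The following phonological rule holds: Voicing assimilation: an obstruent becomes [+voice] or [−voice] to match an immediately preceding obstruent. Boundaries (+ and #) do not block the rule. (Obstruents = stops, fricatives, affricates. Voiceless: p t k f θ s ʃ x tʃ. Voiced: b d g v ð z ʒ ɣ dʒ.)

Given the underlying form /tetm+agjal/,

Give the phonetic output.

no segment meets the rule's conditions; no change.

[tetm+agjal]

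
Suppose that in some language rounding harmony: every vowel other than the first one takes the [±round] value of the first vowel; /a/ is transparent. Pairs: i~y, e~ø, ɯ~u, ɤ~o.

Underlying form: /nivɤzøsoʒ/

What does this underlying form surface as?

[nivɤzesɤʒ]

/ø/ harmonizes with /i/ ([-round]) → [e]
/o/ harmonizes with /i/ ([-round]) → [ɤ]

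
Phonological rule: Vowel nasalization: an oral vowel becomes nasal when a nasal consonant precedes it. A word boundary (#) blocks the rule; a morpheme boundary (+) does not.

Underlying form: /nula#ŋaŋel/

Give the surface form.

[nũla#ŋãŋẽl]

/u/ after nasal /n/ → [ũ]
/a/ after nasal /ŋ/ → [ã]
/e/ after nasal /ŋ/ → [ẽ]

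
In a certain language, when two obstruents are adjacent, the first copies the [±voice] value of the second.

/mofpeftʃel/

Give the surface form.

[mofpeftʃel]

no segment meets the rule's conditions; no change.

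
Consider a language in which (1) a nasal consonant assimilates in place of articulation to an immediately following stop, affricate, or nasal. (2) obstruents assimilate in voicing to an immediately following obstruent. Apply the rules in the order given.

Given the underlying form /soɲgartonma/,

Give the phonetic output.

[soŋgartomma]

Rule 1: /ɲ/ before /g/ (velar) → [ŋ]
Rule 1: /n/ before /m/ (labial) → [m]
After rule 1: soŋgartomma
Rule 2: no segment meets the rule's conditions; no change.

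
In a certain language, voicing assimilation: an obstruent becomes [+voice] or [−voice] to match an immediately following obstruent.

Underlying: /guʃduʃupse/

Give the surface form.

[guʒduʃupse]

/ʃ/ before /d/ (voiced) → [ʒ]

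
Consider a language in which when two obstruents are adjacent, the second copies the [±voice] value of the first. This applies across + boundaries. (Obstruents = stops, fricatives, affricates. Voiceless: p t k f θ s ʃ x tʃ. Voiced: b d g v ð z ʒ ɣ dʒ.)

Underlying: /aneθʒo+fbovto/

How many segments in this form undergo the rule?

/ʒ/ after /θ/ (voiceless) → [ʃ]
/b/ after /f/ (voiceless) → [p]
/t/ after /v/ (voiced) → [d]
3 segments change.

3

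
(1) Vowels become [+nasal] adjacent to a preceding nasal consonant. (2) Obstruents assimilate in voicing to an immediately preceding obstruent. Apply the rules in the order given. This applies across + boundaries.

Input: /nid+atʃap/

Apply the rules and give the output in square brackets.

Rule 1: /i/ after nasal /n/ → [ĩ]
After rule 1: nĩd+atʃap
Rule 2: no segment meets the rule's conditions; no change.

[nĩd+atʃap]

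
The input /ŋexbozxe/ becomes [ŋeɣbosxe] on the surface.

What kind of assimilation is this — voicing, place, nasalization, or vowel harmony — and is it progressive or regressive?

voicing assimilation, regressive

/x/→[ɣ] /z/→[s].
Each target copies a feature from the following segment, so the direction is regressive.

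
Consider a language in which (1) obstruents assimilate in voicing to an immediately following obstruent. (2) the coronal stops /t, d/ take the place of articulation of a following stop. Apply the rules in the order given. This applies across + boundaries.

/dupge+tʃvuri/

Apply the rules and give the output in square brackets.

Rule 1: /p/ before /g/ (voiced) → [b]
Rule 1: /tʃ/ before /v/ (voiced) → [dʒ]
After rule 1: dubge+dʒvuri
Rule 2: no segment meets the rule's conditions; no change.

[dubge+dʒvuri]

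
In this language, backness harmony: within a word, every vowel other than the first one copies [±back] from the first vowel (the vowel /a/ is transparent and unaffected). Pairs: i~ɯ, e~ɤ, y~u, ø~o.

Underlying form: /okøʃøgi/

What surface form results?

/ø/ harmonizes with /o/ ([+back]) → [o]
/ø/ harmonizes with /o/ ([+back]) → [o]
/i/ harmonizes with /o/ ([+back]) → [ɯ]

[okoʃogɯ]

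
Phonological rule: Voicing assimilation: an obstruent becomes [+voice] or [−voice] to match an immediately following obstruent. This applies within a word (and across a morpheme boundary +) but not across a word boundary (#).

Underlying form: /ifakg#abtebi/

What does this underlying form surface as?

/k/ before /g/ (voiced) → [g]
/b/ before /t/ (voiceless) → [p]

[ifagg#aptebi]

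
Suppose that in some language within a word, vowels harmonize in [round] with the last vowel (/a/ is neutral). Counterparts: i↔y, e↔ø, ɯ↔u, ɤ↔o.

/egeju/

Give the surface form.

[øgøju]

/e/ harmonizes with /u/ ([+round]) → [ø]
/e/ harmonizes with /u/ ([+round]) → [ø]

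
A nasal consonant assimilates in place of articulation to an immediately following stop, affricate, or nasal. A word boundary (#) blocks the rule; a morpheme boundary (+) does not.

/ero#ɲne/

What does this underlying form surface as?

/ɲ/ before /n/ (alveolar) → [n]

[ero#nne]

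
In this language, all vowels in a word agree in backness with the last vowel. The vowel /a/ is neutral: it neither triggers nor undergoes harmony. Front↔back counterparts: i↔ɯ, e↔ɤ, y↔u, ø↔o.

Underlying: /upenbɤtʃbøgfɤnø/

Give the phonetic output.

[ypenbetʃbøgfenø]

/u/ harmonizes with /ø/ ([-back]) → [y]
/ɤ/ harmonizes with /ø/ ([-back]) → [e]
/ɤ/ harmonizes with /ø/ ([-back]) → [e]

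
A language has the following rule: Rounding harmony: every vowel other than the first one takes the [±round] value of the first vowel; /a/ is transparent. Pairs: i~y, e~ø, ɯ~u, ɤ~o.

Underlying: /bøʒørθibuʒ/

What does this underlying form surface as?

/i/ harmonizes with /ø/ ([+round]) → [y]

[bøʒørθybuʒ]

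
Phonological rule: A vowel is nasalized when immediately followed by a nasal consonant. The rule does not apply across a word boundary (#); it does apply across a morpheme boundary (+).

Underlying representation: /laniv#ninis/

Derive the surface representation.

/a/ before nasal /n/ → [ã]
/i/ before nasal /n/ → [ĩ]

[lãniv#nĩnis]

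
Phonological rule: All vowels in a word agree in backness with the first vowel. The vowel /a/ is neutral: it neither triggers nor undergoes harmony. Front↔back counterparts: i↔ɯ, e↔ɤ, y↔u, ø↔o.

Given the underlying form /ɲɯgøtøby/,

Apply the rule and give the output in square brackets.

[ɲɯgotobu]

/ø/ harmonizes with /ɯ/ ([+back]) → [o]
/ø/ harmonizes with /ɯ/ ([+back]) → [o]
/y/ harmonizes with /ɯ/ ([+back]) → [u]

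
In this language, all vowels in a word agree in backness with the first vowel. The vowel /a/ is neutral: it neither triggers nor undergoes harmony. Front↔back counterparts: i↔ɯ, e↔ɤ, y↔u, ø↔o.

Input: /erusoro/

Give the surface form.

[erysørø]

/u/ harmonizes with /e/ ([-back]) → [y]
/o/ harmonizes with /e/ ([-back]) → [ø]
/o/ harmonizes with /e/ ([-back]) → [ø]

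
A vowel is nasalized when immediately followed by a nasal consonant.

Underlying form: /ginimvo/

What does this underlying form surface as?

[gĩnĩmvo]

/i/ before nasal /n/ → [ĩ]
/i/ before nasal /m/ → [ĩ]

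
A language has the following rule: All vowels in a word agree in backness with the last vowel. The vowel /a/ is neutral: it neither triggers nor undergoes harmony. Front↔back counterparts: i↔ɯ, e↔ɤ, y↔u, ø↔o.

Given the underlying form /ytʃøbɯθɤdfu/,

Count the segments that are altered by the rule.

/y/ harmonizes with /u/ ([+back]) → [u]
/ø/ harmonizes with /u/ ([+back]) → [o]
2 segments change.

2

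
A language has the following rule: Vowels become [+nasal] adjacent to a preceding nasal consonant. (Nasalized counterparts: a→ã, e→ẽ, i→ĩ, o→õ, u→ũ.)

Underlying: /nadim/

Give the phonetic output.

[nãdim]

/a/ after nasal /n/ → [ã]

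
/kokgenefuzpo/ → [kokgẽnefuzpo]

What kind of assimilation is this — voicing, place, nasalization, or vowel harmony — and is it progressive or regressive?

nasalization, regressive

/e/→[ẽ].
Each target copies a feature from the following segment, so the direction is regressive.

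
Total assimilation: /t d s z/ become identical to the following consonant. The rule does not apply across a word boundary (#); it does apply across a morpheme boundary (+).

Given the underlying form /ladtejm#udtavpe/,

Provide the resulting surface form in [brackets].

[lattejm#uttavpe]

/d/ before /t/ → [t] (total assimilation)
/d/ before /t/ → [t] (total assimilation)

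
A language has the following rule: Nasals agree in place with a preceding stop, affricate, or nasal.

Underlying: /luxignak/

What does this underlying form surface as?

[luxigŋak]

/n/ after /g/ (velar) → [ŋ]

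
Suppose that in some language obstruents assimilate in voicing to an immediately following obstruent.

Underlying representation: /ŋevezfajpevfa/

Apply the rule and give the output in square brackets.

/z/ before /f/ (voiceless) → [s]
/v/ before /f/ (voiceless) → [f]

[ŋevesfajpeffa]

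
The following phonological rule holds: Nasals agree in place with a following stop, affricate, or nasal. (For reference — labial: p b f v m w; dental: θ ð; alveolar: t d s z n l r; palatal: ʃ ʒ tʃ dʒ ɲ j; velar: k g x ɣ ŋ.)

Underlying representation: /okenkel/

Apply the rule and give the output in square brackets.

/n/ before /k/ (velar) → [ŋ]

[okeŋkel]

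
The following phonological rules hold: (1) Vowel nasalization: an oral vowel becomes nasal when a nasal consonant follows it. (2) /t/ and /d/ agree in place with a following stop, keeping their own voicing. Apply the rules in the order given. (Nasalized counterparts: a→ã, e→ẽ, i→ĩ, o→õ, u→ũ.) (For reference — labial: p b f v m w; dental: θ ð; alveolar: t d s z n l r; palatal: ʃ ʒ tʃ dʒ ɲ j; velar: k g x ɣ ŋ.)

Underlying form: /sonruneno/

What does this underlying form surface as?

Rule 1: /o/ before nasal /n/ → [õ]
Rule 1: /u/ before nasal /n/ → [ũ]
Rule 1: /e/ before nasal /n/ → [ẽ]
After rule 1: sõnrũnẽno
Rule 2: no segment meets the rule's conditions; no change.

[sõnrũnẽno]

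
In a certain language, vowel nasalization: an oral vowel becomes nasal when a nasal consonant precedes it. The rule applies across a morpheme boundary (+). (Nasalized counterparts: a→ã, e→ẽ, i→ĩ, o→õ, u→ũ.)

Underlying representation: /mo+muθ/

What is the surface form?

[mõ+mũθ]

/o/ after nasal /m/ → [õ]
/u/ after nasal /m/ → [ũ]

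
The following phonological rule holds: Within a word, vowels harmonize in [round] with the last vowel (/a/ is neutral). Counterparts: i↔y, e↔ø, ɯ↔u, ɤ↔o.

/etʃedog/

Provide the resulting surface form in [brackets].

[øtʃødog]

/e/ harmonizes with /o/ ([+round]) → [ø]
/e/ harmonizes with /o/ ([+round]) → [ø]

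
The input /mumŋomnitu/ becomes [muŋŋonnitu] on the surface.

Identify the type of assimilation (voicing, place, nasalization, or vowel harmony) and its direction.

/m/→[ŋ] /m/→[n].
Each target copies a feature from the following segment, so the direction is regressive.

place assimilation, regressive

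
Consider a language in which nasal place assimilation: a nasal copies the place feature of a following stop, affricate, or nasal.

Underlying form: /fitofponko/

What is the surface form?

[fitofpoŋko]

/n/ before /k/ (velar) → [ŋ]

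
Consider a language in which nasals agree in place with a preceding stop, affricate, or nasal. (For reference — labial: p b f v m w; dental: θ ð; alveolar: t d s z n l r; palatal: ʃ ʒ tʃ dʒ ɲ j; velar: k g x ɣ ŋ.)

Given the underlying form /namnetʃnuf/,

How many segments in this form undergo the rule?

/n/ after /m/ (labial) → [m]
/n/ after /tʃ/ (palatal) → [ɲ]
2 segments change.

2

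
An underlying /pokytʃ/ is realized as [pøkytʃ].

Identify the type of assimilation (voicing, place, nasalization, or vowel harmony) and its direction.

/o/→[ø].
Vowels agree with the last vowel, so the harmony is regressive.

vowel harmony, regressive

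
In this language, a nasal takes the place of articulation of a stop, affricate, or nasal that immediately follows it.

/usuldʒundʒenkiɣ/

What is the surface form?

/n/ before /dʒ/ (palatal) → [ɲ]
/n/ before /k/ (velar) → [ŋ]

[usuldʒuɲdʒeŋkiɣ]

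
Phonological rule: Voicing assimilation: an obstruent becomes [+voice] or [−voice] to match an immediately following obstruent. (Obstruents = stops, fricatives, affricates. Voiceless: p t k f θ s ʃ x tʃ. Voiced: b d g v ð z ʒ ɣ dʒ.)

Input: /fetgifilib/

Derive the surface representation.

[fedgifilib]

/t/ before /g/ (voiced) → [d]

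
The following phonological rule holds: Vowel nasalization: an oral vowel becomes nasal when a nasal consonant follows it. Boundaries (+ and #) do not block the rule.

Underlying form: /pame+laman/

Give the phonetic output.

[pãme+lãmãn]

/a/ before nasal /m/ → [ã]
/a/ before nasal /m/ → [ã]
/a/ before nasal /n/ → [ã]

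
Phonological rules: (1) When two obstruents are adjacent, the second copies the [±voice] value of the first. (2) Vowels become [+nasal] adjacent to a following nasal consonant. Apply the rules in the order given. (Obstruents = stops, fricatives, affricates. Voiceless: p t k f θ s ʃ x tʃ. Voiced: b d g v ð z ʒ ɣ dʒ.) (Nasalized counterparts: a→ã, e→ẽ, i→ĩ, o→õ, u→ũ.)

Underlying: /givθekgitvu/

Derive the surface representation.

Rule 1: /θ/ after /v/ (voiced) → [ð]
Rule 1: /g/ after /k/ (voiceless) → [k]
Rule 1: /v/ after /t/ (voiceless) → [f]
After rule 1: givðekkitfu
Rule 2: no segment meets the rule's conditions; no change.

[givðekkitfu]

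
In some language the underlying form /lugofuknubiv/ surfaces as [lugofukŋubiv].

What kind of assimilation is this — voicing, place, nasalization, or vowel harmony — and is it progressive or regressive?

/n/→[ŋ].
Each target copies a feature from the preceding segment, so the direction is progressive.

place assimilation, progressive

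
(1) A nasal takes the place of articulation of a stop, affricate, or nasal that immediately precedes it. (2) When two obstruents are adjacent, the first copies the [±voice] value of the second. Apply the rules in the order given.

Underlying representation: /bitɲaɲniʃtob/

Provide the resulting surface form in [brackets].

[bitnaɲɲiʃtob]

Rule 1: /ɲ/ after /t/ (alveolar) → [n]
Rule 1: /n/ after /ɲ/ (palatal) → [ɲ]
After rule 1: bitnaɲɲiʃtob
Rule 2: no segment meets the rule's conditions; no change.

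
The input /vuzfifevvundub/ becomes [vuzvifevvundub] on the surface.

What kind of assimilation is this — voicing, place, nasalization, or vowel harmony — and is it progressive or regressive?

/f/→[v].
Each target copies a feature from the preceding segment, so the direction is progressive.

voicing assimilation, progressive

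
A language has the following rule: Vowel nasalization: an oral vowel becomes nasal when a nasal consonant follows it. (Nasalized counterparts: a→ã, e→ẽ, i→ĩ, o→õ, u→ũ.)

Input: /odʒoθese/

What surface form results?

[odʒoθese]

no segment meets the rule's conditions; no change.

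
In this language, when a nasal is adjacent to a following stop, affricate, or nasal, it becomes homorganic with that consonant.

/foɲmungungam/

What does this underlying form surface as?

[fommuŋguŋgam]

/ɲ/ before /m/ (labial) → [m]
/n/ before /g/ (velar) → [ŋ]
/n/ before /g/ (velar) → [ŋ]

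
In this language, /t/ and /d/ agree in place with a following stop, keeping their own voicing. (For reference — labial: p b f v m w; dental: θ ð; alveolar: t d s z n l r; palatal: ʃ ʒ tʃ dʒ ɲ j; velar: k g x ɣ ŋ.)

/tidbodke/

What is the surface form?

[tibbogke]

/d/ before /b/ (labial) → [b]
/d/ before /k/ (velar) → [g]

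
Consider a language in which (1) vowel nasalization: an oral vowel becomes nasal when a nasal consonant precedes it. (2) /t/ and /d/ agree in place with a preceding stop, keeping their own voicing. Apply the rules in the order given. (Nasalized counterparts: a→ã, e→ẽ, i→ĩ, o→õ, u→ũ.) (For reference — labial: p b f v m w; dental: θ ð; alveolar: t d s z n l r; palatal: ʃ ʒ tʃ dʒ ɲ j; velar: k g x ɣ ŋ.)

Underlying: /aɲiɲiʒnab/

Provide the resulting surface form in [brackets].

Rule 1: /i/ after nasal /ɲ/ → [ĩ]
Rule 1: /i/ after nasal /ɲ/ → [ĩ]
Rule 1: /a/ after nasal /n/ → [ã]
After rule 1: aɲĩɲĩʒnãb
Rule 2: no segment meets the rule's conditions; no change.

[aɲĩɲĩʒnãb]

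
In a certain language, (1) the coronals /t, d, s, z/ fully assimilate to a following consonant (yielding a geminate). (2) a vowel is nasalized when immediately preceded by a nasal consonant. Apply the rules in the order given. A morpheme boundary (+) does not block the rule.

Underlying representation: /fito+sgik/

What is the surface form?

[fito+ggik]

Rule 1: /s/ before /g/ → [g] (total assimilation)
After rule 1: fito+ggik
Rule 2: no segment meets the rule's conditions; no change.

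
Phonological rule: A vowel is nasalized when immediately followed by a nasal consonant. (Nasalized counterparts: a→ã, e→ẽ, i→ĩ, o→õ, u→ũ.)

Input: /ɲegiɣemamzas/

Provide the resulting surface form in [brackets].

/e/ before nasal /m/ → [ẽ]
/a/ before nasal /m/ → [ã]

[ɲegiɣẽmãmzas]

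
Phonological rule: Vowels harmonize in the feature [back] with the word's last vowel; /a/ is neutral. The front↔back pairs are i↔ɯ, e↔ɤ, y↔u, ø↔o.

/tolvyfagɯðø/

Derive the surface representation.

/o/ harmonizes with /ø/ ([-back]) → [ø]
/ɯ/ harmonizes with /ø/ ([-back]) → [i]

[tølvyfagiðø]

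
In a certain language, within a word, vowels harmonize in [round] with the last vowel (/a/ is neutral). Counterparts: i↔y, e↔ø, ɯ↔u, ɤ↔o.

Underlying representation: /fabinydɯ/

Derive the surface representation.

[fabinidɯ]

/y/ harmonizes with /ɯ/ ([-round]) → [i]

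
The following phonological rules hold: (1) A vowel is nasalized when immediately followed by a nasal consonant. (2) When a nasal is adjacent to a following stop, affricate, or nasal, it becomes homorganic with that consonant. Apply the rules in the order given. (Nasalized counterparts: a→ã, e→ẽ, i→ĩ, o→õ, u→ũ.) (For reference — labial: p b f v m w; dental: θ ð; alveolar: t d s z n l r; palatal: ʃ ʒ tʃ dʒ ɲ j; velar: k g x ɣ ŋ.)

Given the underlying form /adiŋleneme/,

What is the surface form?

Rule 1: /i/ before nasal /ŋ/ → [ĩ]
Rule 1: /e/ before nasal /n/ → [ẽ]
Rule 1: /e/ before nasal /m/ → [ẽ]
After rule 1: adĩŋlẽnẽme
Rule 2: no segment meets the rule's conditions; no change.

[adĩŋlẽnẽme]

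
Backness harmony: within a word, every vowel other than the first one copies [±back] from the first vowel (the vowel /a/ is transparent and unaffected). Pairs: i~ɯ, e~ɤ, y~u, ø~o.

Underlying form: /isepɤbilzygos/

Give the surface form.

[isepebilzygøs]

/ɤ/ harmonizes with /i/ ([-back]) → [e]
/o/ harmonizes with /i/ ([-back]) → [ø]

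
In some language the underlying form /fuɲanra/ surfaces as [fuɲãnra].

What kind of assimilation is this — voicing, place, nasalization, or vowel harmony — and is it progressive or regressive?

/a/→[ã].
Each target copies a feature from the preceding segment, so the direction is progressive.

nasalization, progressive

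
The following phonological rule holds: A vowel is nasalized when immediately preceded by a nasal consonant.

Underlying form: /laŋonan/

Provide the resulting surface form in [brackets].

/o/ after nasal /ŋ/ → [õ]
/a/ after nasal /n/ → [ã]

[laŋõnãn]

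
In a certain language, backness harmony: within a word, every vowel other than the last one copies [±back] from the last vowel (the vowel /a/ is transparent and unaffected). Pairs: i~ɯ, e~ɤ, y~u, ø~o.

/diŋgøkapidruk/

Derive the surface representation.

[dɯŋgokapɯdruk]

/i/ harmonizes with /u/ ([+back]) → [ɯ]
/ø/ harmonizes with /u/ ([+back]) → [o]
/i/ harmonizes with /u/ ([+back]) → [ɯ]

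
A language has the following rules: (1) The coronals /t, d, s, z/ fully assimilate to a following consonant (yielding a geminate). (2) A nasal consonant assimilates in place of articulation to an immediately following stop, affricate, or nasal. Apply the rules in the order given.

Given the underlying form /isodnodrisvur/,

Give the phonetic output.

Rule 1: /d/ before /n/ → [n] (total assimilation)
Rule 1: /d/ before /r/ → [r] (total assimilation)
Rule 1: /s/ before /v/ → [v] (total assimilation)
After rule 1: isonnorrivvur
Rule 2: no segment meets the rule's conditions; no change.

[isonnorrivvur]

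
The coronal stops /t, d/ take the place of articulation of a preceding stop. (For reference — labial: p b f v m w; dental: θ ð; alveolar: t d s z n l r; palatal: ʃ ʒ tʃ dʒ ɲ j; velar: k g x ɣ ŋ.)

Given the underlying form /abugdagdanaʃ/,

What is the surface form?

[abuggagganaʃ]

/d/ after /g/ (velar) → [g]
/d/ after /g/ (velar) → [g]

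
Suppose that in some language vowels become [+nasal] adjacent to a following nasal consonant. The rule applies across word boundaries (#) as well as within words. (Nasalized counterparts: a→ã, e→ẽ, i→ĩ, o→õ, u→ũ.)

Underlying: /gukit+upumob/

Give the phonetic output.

/u/ before nasal /m/ → [ũ]

[gukit+upũmob]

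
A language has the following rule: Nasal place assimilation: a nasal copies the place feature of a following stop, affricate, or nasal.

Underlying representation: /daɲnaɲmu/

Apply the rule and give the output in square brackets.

[dannammu]

/ɲ/ before /n/ (alveolar) → [n]
/ɲ/ before /m/ (labial) → [m]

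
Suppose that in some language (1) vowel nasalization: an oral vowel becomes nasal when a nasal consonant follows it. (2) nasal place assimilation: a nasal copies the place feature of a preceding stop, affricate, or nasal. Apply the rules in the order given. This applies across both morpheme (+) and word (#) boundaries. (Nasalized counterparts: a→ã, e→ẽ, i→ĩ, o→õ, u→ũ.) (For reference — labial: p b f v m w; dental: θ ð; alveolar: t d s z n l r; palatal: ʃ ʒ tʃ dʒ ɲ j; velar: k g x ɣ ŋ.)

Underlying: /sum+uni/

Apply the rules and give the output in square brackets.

Rule 1: /u/ before nasal /m/ → [ũ]
Rule 1: /u/ before nasal /n/ → [ũ]
After rule 1: sũm+ũni
Rule 2: no segment meets the rule's conditions; no change.

[sũm+ũni]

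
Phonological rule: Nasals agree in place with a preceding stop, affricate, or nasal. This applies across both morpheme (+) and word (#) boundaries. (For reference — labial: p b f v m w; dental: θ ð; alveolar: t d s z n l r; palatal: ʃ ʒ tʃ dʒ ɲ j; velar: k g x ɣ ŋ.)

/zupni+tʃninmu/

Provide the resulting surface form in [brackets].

/n/ after /p/ (labial) → [m]
/n/ after /tʃ/ (palatal) → [ɲ]
/m/ after /n/ (alveolar) → [n]

[zupmi+tʃɲinnu]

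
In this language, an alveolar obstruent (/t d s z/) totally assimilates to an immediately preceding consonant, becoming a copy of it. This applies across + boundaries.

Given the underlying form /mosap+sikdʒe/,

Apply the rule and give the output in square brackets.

[mosap+pikdʒe]

/s/ after /p/ → [p] (total assimilation)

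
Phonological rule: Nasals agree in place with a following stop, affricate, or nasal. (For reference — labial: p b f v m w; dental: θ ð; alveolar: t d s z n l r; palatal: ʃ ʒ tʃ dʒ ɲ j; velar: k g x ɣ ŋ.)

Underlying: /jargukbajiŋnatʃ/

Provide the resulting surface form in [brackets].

/ŋ/ before /n/ (alveolar) → [n]

[jargukbajinnatʃ]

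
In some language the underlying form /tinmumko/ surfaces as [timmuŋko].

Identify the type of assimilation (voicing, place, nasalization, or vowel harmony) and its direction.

place assimilation, regressive

/n/→[m] /m/→[ŋ].
Each target copies a feature from the following segment, so the direction is regressive.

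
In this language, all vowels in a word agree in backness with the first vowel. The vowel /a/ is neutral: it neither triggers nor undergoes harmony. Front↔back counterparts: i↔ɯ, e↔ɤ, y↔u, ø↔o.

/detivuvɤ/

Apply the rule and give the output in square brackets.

/u/ harmonizes with /e/ ([-back]) → [y]
/ɤ/ harmonizes with /e/ ([-back]) → [e]

[detivyve]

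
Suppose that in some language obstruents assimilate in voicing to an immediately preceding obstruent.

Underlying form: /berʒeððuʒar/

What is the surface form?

[berʒeððuʒar]

no segment meets the rule's conditions; no change.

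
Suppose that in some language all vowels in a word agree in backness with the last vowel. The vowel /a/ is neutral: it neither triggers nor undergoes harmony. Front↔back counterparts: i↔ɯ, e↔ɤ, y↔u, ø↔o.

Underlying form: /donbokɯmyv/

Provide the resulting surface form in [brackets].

/o/ harmonizes with /y/ ([-back]) → [ø]
/o/ harmonizes with /y/ ([-back]) → [ø]
/ɯ/ harmonizes with /y/ ([-back]) → [i]

[dønbøkimyv]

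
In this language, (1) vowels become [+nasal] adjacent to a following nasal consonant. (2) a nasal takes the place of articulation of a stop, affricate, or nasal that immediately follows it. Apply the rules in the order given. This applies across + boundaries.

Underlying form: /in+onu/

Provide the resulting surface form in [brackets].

[ĩn+õnu]

Rule 1: /i/ before nasal /n/ → [ĩ]
Rule 1: /o/ before nasal /n/ → [õ]
After rule 1: ĩn+õnu
Rule 2: no segment meets the rule's conditions; no change.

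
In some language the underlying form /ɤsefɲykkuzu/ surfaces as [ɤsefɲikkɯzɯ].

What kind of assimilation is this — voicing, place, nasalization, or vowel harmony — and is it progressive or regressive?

/y/→[i] /u/→[ɯ] /u/→[ɯ].
Vowels agree with the first vowel, so the harmony is progressive.

vowel harmony, progressive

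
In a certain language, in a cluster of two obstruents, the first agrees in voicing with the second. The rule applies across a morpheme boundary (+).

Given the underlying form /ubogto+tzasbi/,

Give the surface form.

[ubokto+dzazbi]

/g/ before /t/ (voiceless) → [k]
/t/ before /z/ (voiced) → [d]
/s/ before /b/ (voiced) → [z]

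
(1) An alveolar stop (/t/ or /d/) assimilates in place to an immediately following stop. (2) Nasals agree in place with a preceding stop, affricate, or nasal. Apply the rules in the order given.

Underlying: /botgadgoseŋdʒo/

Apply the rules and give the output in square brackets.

[bokgaggoseŋdʒo]

Rule 1: /t/ before /g/ (velar) → [k]
Rule 1: /d/ before /g/ (velar) → [g]
After rule 1: bokgaggoseŋdʒo
Rule 2: no segment meets the rule's conditions; no change.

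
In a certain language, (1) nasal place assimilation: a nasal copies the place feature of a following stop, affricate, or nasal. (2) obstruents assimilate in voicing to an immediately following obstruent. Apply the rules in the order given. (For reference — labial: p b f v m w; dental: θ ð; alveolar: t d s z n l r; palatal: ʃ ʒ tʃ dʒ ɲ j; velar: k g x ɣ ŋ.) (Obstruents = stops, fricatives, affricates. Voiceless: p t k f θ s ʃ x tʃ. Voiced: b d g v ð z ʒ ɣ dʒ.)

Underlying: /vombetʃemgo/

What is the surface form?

[vombetʃeŋgo]

Rule 1: /m/ before /g/ (velar) → [ŋ]
After rule 1: vombetʃeŋgo
Rule 2: no segment meets the rule's conditions; no change.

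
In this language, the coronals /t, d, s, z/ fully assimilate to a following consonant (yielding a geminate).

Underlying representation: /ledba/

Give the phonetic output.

[lebba]

/d/ before /b/ → [b] (total assimilation)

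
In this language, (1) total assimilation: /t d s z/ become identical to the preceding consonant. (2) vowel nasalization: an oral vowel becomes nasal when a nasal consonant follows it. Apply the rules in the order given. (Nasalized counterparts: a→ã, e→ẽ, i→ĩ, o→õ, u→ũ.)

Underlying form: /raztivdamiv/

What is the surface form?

[razzivvãmiv]

Rule 1: /t/ after /z/ → [z] (total assimilation)
Rule 1: /d/ after /v/ → [v] (total assimilation)
After rule 1: razzivvamiv
Rule 2: /a/ before nasal /m/ → [ã]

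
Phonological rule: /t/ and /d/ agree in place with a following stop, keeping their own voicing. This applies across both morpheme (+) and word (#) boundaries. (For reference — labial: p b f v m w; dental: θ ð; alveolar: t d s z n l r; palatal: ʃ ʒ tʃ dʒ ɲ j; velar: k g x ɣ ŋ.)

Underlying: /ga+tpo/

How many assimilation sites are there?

/t/ before /p/ (labial) → [p]
1 segment changes.

1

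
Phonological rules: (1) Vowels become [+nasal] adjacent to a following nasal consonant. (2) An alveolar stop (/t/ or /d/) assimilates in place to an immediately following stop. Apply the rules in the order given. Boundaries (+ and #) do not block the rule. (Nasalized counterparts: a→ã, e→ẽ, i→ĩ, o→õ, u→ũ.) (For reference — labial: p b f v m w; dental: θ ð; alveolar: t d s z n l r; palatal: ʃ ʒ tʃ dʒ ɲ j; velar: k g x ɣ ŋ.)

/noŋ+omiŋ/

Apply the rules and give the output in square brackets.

Rule 1: /o/ before nasal /ŋ/ → [õ]
Rule 1: /o/ before nasal /m/ → [õ]
Rule 1: /i/ before nasal /ŋ/ → [ĩ]
After rule 1: nõŋ+õmĩŋ
Rule 2: no segment meets the rule's conditions; no change.

[nõŋ+õmĩŋ]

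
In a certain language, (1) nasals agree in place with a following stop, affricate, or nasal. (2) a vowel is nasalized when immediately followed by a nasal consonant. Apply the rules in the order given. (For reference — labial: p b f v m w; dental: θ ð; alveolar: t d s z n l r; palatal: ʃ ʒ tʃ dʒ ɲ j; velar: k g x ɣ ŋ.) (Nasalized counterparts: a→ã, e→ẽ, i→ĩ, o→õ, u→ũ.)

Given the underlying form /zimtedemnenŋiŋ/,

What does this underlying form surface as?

Rule 1: /m/ before /t/ (alveolar) → [n]
Rule 1: /m/ before /n/ (alveolar) → [n]
Rule 1: /n/ before /ŋ/ (velar) → [ŋ]
After rule 1: zintedenneŋŋiŋ
Rule 2: /i/ before nasal /n/ → [ĩ]
Rule 2: /e/ before nasal /n/ → [ẽ]
Rule 2: /e/ before nasal /ŋ/ → [ẽ]
Rule 2: /i/ before nasal /ŋ/ → [ĩ]

[zĩntedẽnnẽŋŋĩŋ]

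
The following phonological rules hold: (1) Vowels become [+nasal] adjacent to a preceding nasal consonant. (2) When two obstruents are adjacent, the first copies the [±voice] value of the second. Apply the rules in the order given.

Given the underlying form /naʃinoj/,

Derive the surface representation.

Rule 1: /a/ after nasal /n/ → [ã]
Rule 1: /o/ after nasal /n/ → [õ]
After rule 1: nãʃinõj
Rule 2: no segment meets the rule's conditions; no change.

[nãʃinõj]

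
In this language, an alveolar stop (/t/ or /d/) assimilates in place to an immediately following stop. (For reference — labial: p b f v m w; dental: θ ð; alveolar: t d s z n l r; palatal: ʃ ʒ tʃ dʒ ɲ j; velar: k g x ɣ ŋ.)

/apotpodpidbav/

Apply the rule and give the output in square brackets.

[apoppobpibbav]

/t/ before /p/ (labial) → [p]
/d/ before /p/ (labial) → [b]
/d/ before /b/ (labial) → [b]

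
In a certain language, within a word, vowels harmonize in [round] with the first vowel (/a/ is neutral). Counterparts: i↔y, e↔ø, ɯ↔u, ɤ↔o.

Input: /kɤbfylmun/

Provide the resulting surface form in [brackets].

/y/ harmonizes with /ɤ/ ([-round]) → [i]
/u/ harmonizes with /ɤ/ ([-round]) → [ɯ]

[kɤbfilmɯn]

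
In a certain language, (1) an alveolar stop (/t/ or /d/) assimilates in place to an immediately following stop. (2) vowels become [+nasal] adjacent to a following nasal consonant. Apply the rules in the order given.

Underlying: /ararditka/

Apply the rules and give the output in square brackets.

Rule 1: /t/ before /k/ (velar) → [k]
After rule 1: arardikka
Rule 2: no segment meets the rule's conditions; no change.

[arardikka]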